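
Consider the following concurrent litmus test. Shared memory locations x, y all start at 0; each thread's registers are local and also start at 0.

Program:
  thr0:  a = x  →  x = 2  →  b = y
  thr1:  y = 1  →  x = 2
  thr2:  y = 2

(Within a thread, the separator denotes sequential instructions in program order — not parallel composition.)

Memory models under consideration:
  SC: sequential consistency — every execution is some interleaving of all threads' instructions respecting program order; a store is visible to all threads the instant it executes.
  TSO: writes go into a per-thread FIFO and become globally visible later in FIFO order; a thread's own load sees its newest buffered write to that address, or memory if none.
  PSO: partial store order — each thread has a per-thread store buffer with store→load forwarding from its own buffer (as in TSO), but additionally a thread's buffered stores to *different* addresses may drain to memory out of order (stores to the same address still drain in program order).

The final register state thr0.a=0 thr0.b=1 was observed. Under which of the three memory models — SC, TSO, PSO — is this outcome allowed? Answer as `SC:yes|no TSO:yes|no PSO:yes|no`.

outcome vector order: (thr0.a,thr0.b)
[SC] allowed = {(0,0) (0,1) (0,2) (2,1) (2,2)}
[TSO] allowed = {(0,0) (0,1) (0,2) (2,1) (2,2)}
[PSO] allowed = {(0,0) (0,1) (0,2) (2,0) (2,1) (2,2)}
target (0,1) ∈ {SC,TSO,PSO}

SC:yes TSO:yes PSO:yes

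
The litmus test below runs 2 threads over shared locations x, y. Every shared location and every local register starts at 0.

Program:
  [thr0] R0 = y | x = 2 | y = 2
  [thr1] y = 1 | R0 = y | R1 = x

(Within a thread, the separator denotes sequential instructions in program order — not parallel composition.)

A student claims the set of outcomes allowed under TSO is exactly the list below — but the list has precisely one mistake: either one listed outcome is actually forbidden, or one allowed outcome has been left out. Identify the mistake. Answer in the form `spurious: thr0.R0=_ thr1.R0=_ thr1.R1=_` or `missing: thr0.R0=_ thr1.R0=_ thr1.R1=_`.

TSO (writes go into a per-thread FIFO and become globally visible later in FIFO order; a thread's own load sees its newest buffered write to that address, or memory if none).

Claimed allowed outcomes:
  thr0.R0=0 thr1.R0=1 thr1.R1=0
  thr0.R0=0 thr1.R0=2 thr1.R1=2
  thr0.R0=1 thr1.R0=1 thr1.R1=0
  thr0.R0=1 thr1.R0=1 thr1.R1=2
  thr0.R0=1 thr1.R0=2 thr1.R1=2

missing: thr0.R0=0 thr1.R0=1 thr1.R1=2

outcome vector order: (thr0.R0,thr1.R0,thr1.R1)
TSO (6): (0,1,0) (0,1,2) (0,2,2) (1,1,0) (1,1,2) (1,2,2)
TSO∖claimed = {(0,1,2)}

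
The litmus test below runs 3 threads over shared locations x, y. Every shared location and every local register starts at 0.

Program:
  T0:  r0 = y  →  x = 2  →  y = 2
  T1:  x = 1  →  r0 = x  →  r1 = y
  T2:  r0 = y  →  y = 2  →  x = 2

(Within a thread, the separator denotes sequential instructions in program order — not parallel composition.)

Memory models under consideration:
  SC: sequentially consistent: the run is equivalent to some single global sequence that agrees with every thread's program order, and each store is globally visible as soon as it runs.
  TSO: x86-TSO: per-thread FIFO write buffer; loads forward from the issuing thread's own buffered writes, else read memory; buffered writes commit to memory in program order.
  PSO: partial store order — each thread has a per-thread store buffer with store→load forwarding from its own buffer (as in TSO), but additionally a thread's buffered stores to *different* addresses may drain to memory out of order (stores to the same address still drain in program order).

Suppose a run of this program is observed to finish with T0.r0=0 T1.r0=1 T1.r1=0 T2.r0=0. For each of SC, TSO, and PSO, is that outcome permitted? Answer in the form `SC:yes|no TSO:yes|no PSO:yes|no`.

SC:yes TSO:yes PSO:yes

outcome vector order: (T0.r0,T1.r0,T1.r1,T2.r0)
under SC → 0/1/0/0 0/1/0/2 0/1/2/0 0/1/2/2 0/2/0/0 0/2/0/2 0/2/2/0 0/2/2/2 2/1/0/0 2/1/2/0 2/2/2/0
under TSO → 0/1/0/0 0/1/0/2 0/1/2/0 0/1/2/2 0/2/0/0 0/2/0/2 0/2/2/0 0/2/2/2 2/1/0/0 2/1/2/0 2/2/2/0
under PSO → 0/1/0/0 0/1/0/2 0/1/2/0 0/1/2/2 0/2/0/0 0/2/0/2 0/2/2/0 0/2/2/2 2/1/0/0 2/1/2/0 2/2/0/0 2/2/2/0
target 0/1/0/0 ∈ {SC,TSO,PSO}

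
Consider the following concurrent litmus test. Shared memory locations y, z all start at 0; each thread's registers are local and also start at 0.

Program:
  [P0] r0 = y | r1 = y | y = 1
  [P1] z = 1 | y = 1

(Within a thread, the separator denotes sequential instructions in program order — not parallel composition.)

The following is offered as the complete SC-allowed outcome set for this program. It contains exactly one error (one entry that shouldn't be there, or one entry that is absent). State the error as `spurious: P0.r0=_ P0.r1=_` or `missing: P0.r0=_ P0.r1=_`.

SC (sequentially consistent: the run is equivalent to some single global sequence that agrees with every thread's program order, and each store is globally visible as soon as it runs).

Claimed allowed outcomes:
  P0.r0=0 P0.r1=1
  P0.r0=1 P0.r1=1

missing: P0.r0=0 P0.r1=0

outcome vector order: (P0.r0,P0.r1)
SC (3): <0 0>, <0 1>, <1 1>
SC∖claimed = {<0 0>}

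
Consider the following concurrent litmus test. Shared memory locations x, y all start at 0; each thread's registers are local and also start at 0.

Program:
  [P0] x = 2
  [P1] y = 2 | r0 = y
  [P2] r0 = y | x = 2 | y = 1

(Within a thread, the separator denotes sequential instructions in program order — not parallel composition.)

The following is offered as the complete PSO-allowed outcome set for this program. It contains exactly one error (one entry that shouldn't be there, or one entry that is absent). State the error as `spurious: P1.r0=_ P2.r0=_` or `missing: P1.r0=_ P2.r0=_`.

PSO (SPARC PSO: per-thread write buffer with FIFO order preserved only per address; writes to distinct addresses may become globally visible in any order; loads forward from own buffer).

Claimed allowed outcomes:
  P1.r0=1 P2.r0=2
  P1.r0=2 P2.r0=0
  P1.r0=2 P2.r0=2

missing: P1.r0=1 P2.r0=0

outcome vector order: (P1.r0,P2.r0)
under PSO → (1,0); (1,2); (2,0); (2,2)
PSO∖claimed = {(1,0)}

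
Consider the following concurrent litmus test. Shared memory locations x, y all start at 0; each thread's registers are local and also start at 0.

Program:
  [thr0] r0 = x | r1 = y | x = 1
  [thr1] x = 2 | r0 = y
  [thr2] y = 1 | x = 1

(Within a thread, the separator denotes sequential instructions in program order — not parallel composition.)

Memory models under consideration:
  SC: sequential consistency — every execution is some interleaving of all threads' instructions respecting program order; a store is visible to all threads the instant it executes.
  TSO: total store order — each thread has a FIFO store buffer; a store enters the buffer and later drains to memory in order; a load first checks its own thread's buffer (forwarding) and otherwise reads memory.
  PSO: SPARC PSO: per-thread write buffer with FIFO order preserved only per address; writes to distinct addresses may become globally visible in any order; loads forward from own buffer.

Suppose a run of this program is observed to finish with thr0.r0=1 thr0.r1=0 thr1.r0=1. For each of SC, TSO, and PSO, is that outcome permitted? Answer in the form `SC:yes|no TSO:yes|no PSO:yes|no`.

outcome vector order: (thr0.r0,thr0.r1,thr1.r0)
SC: 10 outcomes — {0/0/0; 0/0/1; 0/1/0; 0/1/1; 1/1/0; 1/1/1; 2/0/0; 2/0/1; 2/1/0; 2/1/1}
TSO: 10 outcomes — {0/0/0; 0/0/1; 0/1/0; 0/1/1; 1/1/0; 1/1/1; 2/0/0; 2/0/1; 2/1/0; 2/1/1}
PSO: 12 outcomes — {0/0/0; 0/0/1; 0/1/0; 0/1/1; 1/0/0; 1/0/1; 1/1/0; 1/1/1; 2/0/0; 2/0/1; 2/1/0; 2/1/1}
target 1/0/1 ∈ {PSO}

SC:no TSO:no PSO:yes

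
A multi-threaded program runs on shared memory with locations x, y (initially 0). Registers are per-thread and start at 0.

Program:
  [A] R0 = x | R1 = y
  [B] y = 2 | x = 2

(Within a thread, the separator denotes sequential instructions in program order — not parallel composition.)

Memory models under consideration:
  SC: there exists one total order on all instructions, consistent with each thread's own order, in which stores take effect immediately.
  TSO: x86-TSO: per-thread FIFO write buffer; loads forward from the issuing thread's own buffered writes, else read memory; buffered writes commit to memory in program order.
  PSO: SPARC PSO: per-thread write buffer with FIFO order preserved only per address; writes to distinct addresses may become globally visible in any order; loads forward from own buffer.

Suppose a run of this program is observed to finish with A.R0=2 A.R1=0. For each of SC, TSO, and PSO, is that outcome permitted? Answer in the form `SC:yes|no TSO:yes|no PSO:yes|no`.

SC:no TSO:no PSO:yes

outcome vector order: (A.R0,A.R1)
SC (3): 0/0; 0/2; 2/2
TSO (3): 0/0; 0/2; 2/2
PSO (4): 0/0; 0/2; 2/0; 2/2
target 2/0 ∈ {PSO}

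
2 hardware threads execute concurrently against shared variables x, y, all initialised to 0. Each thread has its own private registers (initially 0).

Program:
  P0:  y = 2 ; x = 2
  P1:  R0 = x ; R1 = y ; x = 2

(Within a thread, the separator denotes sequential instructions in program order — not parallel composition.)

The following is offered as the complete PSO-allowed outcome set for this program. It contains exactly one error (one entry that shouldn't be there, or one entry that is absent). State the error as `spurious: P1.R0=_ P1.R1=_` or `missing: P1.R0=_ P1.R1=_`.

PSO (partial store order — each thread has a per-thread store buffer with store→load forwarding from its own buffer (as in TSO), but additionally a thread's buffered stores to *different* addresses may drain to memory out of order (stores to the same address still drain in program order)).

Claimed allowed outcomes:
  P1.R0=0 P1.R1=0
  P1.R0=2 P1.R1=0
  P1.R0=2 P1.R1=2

missing: P1.R0=0 P1.R1=2

outcome vector order: (P1.R0,P1.R1)
PSO (4): <0 0>; <0 2>; <2 0>; <2 2>
PSO∖claimed = {<0 2>}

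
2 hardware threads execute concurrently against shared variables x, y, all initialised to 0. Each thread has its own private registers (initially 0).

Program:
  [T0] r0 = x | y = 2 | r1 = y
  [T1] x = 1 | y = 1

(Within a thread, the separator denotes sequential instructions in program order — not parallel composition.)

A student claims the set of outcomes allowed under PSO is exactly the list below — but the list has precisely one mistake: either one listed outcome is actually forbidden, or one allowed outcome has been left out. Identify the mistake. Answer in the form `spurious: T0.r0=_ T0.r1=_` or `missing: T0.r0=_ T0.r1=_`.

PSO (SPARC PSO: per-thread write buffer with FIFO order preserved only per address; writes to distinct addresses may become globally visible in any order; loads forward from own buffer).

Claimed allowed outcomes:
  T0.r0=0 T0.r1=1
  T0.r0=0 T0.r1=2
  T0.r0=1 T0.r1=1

missing: T0.r0=1 T0.r1=2

outcome vector order: (T0.r0,T0.r1)
PSO: 4 outcomes — {<0 1>, <0 2>, <1 1>, <1 2>}
PSO∖claimed = {<1 2>}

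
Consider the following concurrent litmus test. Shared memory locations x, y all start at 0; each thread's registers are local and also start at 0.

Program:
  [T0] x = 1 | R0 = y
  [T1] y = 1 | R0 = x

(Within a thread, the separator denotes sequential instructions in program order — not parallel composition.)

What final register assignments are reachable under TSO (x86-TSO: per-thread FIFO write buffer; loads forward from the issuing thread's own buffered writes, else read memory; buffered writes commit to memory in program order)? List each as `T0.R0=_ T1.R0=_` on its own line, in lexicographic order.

outcome vector order: (T0.R0,T1.R0)
|TSO outcomes| = 4

T0.R0=0 T1.R0=0
T0.R0=0 T1.R0=1
T0.R0=1 T1.R0=0
T0.R0=1 T1.R0=1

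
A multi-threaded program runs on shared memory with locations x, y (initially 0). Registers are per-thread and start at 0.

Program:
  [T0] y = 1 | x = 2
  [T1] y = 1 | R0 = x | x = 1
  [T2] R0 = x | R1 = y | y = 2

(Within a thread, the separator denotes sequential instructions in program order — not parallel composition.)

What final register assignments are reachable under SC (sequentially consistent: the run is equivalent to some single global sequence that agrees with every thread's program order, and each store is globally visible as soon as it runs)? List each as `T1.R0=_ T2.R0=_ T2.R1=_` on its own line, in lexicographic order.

outcome vector order: (T1.R0,T2.R0,T2.R1)
|SC outcomes| = 8

T1.R0=0 T2.R0=0 T2.R1=0
T1.R0=0 T2.R0=0 T2.R1=1
T1.R0=0 T2.R0=1 T2.R1=1
T1.R0=0 T2.R0=2 T2.R1=1
T1.R0=2 T2.R0=0 T2.R1=0
T1.R0=2 T2.R0=0 T2.R1=1
T1.R0=2 T2.R0=1 T2.R1=1
T1.R0=2 T2.R0=2 T2.R1=1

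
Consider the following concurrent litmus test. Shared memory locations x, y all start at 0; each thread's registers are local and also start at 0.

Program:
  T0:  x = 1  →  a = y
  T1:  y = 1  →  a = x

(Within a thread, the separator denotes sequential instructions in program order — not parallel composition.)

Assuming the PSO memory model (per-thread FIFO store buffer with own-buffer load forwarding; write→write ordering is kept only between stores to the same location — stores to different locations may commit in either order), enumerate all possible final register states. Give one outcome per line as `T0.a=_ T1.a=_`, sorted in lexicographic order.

T0.a=0 T1.a=0
T0.a=0 T1.a=1
T0.a=1 T1.a=0
T0.a=1 T1.a=1

outcome vector order: (T0.a,T1.a)
|PSO outcomes| = 4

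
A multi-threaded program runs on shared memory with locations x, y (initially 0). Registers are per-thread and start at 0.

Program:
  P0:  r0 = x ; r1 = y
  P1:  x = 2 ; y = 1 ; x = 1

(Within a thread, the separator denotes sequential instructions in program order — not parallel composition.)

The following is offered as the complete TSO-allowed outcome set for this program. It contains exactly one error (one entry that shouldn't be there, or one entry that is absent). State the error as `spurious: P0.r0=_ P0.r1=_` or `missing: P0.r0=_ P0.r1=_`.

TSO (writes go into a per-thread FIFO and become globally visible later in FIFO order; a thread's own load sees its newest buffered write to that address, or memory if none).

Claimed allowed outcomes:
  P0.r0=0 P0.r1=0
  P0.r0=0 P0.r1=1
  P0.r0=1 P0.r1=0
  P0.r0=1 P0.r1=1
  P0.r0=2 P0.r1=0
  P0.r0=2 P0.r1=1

spurious: P0.r0=1 P0.r1=0

outcome vector order: (P0.r0,P0.r1)
under TSO → 0/0; 0/1; 1/1; 2/0; 2/1
claimed∖TSO = {1/0}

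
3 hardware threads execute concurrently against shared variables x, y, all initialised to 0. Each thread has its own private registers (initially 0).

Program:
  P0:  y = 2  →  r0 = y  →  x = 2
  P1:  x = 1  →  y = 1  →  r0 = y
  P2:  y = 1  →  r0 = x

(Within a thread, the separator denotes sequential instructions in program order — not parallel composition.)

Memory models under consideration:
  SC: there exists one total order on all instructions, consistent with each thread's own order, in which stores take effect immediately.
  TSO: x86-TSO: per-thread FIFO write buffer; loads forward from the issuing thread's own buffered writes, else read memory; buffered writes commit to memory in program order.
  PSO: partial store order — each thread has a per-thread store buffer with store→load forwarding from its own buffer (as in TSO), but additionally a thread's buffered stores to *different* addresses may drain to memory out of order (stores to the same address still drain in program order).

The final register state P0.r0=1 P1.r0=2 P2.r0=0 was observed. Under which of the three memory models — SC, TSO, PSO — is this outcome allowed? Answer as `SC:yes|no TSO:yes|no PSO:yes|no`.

outcome vector order: (P0.r0,P1.r0,P2.r0)
SC: 11 outcomes — {110; 111; 112; 121; 122; 210; 211; 212; 220; 221; 222}
TSO: 12 outcomes — {110; 111; 112; 120; 121; 122; 210; 211; 212; 220; 221; 222}
PSO: 12 outcomes — {110; 111; 112; 120; 121; 122; 210; 211; 212; 220; 221; 222}
target 120 ∈ {TSO,PSO}

SC:no TSO:yes PSO:yes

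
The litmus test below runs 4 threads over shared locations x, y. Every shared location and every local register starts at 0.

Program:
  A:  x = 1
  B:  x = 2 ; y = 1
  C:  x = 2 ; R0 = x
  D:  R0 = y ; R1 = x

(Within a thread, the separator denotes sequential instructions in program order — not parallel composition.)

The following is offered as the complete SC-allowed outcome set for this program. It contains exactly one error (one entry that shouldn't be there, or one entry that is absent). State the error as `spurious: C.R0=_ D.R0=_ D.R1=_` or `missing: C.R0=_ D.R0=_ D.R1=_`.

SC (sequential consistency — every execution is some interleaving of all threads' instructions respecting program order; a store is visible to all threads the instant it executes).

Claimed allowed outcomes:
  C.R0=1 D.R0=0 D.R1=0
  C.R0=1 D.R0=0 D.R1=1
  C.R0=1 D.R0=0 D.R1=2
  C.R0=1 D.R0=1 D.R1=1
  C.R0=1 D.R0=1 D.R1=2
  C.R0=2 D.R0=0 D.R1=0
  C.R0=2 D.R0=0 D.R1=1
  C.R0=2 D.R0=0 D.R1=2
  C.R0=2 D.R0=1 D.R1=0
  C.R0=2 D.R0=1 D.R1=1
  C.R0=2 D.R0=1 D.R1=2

outcome vector order: (C.R0,D.R0,D.R1)
under SC → 100 101 102 111 112 200 201 202 211 212
claimed∖SC = {210}

spurious: C.R0=2 D.R0=1 D.R1=0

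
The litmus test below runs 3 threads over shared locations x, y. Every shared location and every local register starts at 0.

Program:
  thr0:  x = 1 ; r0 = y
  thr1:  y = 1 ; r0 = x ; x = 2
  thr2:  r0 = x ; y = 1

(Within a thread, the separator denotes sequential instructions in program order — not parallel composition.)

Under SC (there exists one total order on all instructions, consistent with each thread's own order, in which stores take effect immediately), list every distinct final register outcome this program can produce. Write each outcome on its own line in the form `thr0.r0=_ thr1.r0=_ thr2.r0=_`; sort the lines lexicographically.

outcome vector order: (thr0.r0,thr1.r0,thr2.r0)
|SC outcomes| = 9

thr0.r0=0 thr1.r0=1 thr2.r0=0
thr0.r0=0 thr1.r0=1 thr2.r0=1
thr0.r0=0 thr1.r0=1 thr2.r0=2
thr0.r0=1 thr1.r0=0 thr2.r0=0
thr0.r0=1 thr1.r0=0 thr2.r0=1
thr0.r0=1 thr1.r0=0 thr2.r0=2
thr0.r0=1 thr1.r0=1 thr2.r0=0
thr0.r0=1 thr1.r0=1 thr2.r0=1
thr0.r0=1 thr1.r0=1 thr2.r0=2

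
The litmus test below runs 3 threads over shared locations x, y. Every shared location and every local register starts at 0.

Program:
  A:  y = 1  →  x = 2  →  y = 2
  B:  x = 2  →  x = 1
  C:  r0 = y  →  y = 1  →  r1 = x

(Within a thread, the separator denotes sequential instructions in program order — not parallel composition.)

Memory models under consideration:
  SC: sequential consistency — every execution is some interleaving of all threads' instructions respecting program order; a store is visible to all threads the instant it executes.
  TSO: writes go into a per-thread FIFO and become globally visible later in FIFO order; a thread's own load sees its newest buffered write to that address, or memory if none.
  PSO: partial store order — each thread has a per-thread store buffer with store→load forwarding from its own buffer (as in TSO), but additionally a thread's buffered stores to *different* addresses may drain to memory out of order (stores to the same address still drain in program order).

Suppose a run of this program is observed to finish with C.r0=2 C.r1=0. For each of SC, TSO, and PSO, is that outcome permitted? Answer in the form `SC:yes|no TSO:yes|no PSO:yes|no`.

SC:no TSO:no PSO:yes

outcome vector order: (C.r0,C.r1)
under SC → <0 0>, <0 1>, <0 2>, <1 0>, <1 1>, <1 2>, <2 1>, <2 2>
under TSO → <0 0>, <0 1>, <0 2>, <1 0>, <1 1>, <1 2>, <2 1>, <2 2>
under PSO → <0 0>, <0 1>, <0 2>, <1 0>, <1 1>, <1 2>, <2 0>, <2 1>, <2 2>
target <2 0> ∈ {PSO}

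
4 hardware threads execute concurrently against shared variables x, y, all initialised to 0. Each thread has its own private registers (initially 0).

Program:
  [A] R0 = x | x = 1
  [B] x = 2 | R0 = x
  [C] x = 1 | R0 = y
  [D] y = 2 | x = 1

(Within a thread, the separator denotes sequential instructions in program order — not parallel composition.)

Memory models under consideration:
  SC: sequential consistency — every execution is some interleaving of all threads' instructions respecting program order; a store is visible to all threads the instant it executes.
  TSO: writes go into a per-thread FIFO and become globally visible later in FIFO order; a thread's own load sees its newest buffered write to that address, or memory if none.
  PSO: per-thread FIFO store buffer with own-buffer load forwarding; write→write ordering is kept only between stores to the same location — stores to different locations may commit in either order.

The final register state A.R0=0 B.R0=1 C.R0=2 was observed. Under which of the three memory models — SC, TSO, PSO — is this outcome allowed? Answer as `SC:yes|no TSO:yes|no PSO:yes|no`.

outcome vector order: (A.R0,B.R0,C.R0)
SC: 12 outcomes — {0/1/0, 0/1/2, 0/2/0, 0/2/2, 1/1/0, 1/1/2, 1/2/0, 1/2/2, 2/1/0, 2/1/2, 2/2/0, 2/2/2}
TSO: 12 outcomes — {0/1/0, 0/1/2, 0/2/0, 0/2/2, 1/1/0, 1/1/2, 1/2/0, 1/2/2, 2/1/0, 2/1/2, 2/2/0, 2/2/2}
PSO: 12 outcomes — {0/1/0, 0/1/2, 0/2/0, 0/2/2, 1/1/0, 1/1/2, 1/2/0, 1/2/2, 2/1/0, 2/1/2, 2/2/0, 2/2/2}
target 0/1/2 ∈ {SC,TSO,PSO}

SC:yes TSO:yes PSO:yes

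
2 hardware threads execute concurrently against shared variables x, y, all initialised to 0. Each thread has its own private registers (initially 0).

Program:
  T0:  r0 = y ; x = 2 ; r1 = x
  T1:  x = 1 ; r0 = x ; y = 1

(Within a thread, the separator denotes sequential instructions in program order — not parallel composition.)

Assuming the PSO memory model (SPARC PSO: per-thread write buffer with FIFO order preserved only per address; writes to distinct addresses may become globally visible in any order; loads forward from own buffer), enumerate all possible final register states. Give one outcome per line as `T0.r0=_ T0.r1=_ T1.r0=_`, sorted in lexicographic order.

outcome vector order: (T0.r0,T0.r1,T1.r0)
|PSO outcomes| = 5

T0.r0=0 T0.r1=1 T1.r0=1
T0.r0=0 T0.r1=2 T1.r0=1
T0.r0=0 T0.r1=2 T1.r0=2
T0.r0=1 T0.r1=1 T1.r0=1
T0.r0=1 T0.r1=2 T1.r0=1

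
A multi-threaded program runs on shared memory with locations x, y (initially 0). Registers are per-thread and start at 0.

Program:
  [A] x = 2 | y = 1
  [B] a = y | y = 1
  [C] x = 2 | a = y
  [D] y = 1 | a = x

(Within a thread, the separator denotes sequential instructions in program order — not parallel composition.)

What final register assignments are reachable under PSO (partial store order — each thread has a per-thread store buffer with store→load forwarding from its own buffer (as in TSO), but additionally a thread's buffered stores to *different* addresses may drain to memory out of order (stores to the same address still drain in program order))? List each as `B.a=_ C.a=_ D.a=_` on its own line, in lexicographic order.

outcome vector order: (B.a,C.a,D.a)
|PSO outcomes| = 8

B.a=0 C.a=0 D.a=0
B.a=0 C.a=0 D.a=2
B.a=0 C.a=1 D.a=0
B.a=0 C.a=1 D.a=2
B.a=1 C.a=0 D.a=0
B.a=1 C.a=0 D.a=2
B.a=1 C.a=1 D.a=0
B.a=1 C.a=1 D.a=2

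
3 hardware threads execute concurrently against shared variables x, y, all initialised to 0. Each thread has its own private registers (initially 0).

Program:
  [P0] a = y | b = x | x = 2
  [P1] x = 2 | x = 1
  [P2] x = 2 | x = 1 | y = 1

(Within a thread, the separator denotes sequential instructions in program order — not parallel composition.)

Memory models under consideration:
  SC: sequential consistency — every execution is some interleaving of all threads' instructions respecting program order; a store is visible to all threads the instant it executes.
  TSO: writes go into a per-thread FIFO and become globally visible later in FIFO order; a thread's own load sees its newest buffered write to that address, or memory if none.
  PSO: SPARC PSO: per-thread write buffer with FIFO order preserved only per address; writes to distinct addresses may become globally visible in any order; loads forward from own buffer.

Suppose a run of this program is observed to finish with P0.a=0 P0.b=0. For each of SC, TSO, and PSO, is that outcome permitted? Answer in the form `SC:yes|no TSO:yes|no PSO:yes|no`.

SC:yes TSO:yes PSO:yes

outcome vector order: (P0.a,P0.b)
SC: 5 outcomes — {(0,0); (0,1); (0,2); (1,1); (1,2)}
TSO: 5 outcomes — {(0,0); (0,1); (0,2); (1,1); (1,2)}
PSO: 6 outcomes — {(0,0); (0,1); (0,2); (1,0); (1,1); (1,2)}
target (0,0) ∈ {SC,TSO,PSO}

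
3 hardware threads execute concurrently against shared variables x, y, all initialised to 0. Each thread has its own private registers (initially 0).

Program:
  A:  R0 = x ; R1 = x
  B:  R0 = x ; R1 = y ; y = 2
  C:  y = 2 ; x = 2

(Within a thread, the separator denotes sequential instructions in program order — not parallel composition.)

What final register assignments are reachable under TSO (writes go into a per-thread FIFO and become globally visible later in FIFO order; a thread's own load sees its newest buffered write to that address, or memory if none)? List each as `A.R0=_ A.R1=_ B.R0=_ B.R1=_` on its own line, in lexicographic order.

A.R0=0 A.R1=0 B.R0=0 B.R1=0
A.R0=0 A.R1=0 B.R0=0 B.R1=2
A.R0=0 A.R1=0 B.R0=2 B.R1=2
A.R0=0 A.R1=2 B.R0=0 B.R1=0
A.R0=0 A.R1=2 B.R0=0 B.R1=2
A.R0=0 A.R1=2 B.R0=2 B.R1=2
A.R0=2 A.R1=2 B.R0=0 B.R1=0
A.R0=2 A.R1=2 B.R0=0 B.R1=2
A.R0=2 A.R1=2 B.R0=2 B.R1=2

outcome vector order: (A.R0,A.R1,B.R0,B.R1)
|TSO outcomes| = 9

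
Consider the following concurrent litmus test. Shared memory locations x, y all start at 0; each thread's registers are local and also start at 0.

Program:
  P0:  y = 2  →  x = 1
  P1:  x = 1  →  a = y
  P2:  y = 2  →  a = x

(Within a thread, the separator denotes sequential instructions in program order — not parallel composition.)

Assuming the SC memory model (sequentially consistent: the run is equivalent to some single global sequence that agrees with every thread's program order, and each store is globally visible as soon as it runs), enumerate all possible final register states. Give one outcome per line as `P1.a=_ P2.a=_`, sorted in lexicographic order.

outcome vector order: (P1.a,P2.a)
|SC outcomes| = 3

P1.a=0 P2.a=1
P1.a=2 P2.a=0
P1.a=2 P2.a=1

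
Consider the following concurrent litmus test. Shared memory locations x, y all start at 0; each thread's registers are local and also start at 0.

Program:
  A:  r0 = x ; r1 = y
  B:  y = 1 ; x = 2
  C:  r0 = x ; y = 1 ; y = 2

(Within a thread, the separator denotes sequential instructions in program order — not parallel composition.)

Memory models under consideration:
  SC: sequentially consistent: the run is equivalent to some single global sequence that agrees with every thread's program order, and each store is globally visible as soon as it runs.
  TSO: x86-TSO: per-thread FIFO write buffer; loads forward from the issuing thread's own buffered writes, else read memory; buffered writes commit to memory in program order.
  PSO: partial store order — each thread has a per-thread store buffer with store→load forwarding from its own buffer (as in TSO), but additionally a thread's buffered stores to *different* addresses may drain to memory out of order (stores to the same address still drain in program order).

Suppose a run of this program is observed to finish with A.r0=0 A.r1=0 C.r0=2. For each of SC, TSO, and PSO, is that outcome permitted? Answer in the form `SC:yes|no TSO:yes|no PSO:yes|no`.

SC:yes TSO:yes PSO:yes

outcome vector order: (A.r0,A.r1,C.r0)
[SC] allowed = {(0,0,0) (0,0,2) (0,1,0) (0,1,2) (0,2,0) (0,2,2) (2,1,0) (2,1,2) (2,2,0) (2,2,2)}
[TSO] allowed = {(0,0,0) (0,0,2) (0,1,0) (0,1,2) (0,2,0) (0,2,2) (2,1,0) (2,1,2) (2,2,0) (2,2,2)}
[PSO] allowed = {(0,0,0) (0,0,2) (0,1,0) (0,1,2) (0,2,0) (0,2,2) (2,0,0) (2,0,2) (2,1,0) (2,1,2) (2,2,0) (2,2,2)}
target (0,0,2) ∈ {SC,TSO,PSO}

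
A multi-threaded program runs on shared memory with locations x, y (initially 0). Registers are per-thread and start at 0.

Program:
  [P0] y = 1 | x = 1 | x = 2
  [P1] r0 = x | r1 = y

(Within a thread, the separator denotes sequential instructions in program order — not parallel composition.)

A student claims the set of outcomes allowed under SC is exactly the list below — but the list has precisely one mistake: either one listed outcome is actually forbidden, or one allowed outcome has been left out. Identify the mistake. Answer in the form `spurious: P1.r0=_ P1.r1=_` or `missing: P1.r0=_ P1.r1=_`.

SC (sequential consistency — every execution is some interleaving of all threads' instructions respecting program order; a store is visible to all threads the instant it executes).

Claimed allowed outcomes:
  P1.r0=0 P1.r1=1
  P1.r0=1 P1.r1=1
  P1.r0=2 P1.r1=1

outcome vector order: (P1.r0,P1.r1)
SC (4): <0 0>, <0 1>, <1 1>, <2 1>
SC∖claimed = {<0 0>}

missing: P1.r0=0 P1.r1=0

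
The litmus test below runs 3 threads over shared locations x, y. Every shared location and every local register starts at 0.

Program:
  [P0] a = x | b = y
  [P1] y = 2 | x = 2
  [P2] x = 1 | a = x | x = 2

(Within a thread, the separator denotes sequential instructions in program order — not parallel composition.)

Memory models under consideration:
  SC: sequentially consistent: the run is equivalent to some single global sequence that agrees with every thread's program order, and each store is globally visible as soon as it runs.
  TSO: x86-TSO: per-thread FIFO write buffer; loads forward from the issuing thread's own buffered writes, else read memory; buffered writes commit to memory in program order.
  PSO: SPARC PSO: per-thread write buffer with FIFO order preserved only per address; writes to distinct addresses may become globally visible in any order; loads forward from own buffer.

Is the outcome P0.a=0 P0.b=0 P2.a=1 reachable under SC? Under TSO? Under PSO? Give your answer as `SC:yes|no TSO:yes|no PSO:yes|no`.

SC:yes TSO:yes PSO:yes

outcome vector order: (P0.a,P0.b,P2.a)
SC (11): <0 0 1> <0 0 2> <0 2 1> <0 2 2> <1 0 1> <1 0 2> <1 2 1> <1 2 2> <2 0 1> <2 2 1> <2 2 2>
TSO (11): <0 0 1> <0 0 2> <0 2 1> <0 2 2> <1 0 1> <1 0 2> <1 2 1> <1 2 2> <2 0 1> <2 2 1> <2 2 2>
PSO (12): <0 0 1> <0 0 2> <0 2 1> <0 2 2> <1 0 1> <1 0 2> <1 2 1> <1 2 2> <2 0 1> <2 0 2> <2 2 1> <2 2 2>
target <0 0 1> ∈ {SC,TSO,PSO}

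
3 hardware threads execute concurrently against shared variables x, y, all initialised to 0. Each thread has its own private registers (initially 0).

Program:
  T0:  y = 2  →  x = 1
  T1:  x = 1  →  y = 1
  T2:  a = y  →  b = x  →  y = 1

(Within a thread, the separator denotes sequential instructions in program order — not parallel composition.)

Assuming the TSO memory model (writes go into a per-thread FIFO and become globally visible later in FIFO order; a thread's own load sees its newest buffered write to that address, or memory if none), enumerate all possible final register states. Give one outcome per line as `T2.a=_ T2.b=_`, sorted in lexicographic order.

T2.a=0 T2.b=0
T2.a=0 T2.b=1
T2.a=1 T2.b=1
T2.a=2 T2.b=0
T2.a=2 T2.b=1

outcome vector order: (T2.a,T2.b)
|TSO outcomes| = 5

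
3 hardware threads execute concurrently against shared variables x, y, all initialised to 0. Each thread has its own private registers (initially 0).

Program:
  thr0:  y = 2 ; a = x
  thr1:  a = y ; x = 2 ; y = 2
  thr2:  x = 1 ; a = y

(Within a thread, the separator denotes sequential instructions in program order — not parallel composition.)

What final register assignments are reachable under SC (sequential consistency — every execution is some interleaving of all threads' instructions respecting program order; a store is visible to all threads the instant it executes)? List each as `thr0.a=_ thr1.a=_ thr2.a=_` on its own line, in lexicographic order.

outcome vector order: (thr0.a,thr1.a,thr2.a)
|SC outcomes| = 10

thr0.a=0 thr1.a=0 thr2.a=2
thr0.a=0 thr1.a=2 thr2.a=2
thr0.a=1 thr1.a=0 thr2.a=0
thr0.a=1 thr1.a=0 thr2.a=2
thr0.a=1 thr1.a=2 thr2.a=0
thr0.a=1 thr1.a=2 thr2.a=2
thr0.a=2 thr1.a=0 thr2.a=0
thr0.a=2 thr1.a=0 thr2.a=2
thr0.a=2 thr1.a=2 thr2.a=0
thr0.a=2 thr1.a=2 thr2.a=2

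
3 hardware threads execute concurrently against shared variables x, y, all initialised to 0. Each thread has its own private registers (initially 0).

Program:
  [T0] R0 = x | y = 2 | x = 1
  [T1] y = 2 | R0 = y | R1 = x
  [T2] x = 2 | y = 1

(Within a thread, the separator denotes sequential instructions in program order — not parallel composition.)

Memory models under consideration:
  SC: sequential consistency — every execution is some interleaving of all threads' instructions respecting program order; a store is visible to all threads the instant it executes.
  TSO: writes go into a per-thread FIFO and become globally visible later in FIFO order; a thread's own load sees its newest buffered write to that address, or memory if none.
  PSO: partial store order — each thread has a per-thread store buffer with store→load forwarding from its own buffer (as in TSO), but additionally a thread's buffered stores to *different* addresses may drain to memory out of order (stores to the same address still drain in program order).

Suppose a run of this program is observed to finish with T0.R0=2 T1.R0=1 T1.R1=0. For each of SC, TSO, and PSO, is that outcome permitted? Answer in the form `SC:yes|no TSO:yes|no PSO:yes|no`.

outcome vector order: (T0.R0,T1.R0,T1.R1)
under SC → 011, 012, 020, 021, 022, 211, 212, 220, 221, 222
under TSO → 011, 012, 020, 021, 022, 211, 212, 220, 221, 222
under PSO → 010, 011, 012, 020, 021, 022, 210, 211, 212, 220, 221, 222
target 210 ∈ {PSO}

SC:no TSO:no PSO:yes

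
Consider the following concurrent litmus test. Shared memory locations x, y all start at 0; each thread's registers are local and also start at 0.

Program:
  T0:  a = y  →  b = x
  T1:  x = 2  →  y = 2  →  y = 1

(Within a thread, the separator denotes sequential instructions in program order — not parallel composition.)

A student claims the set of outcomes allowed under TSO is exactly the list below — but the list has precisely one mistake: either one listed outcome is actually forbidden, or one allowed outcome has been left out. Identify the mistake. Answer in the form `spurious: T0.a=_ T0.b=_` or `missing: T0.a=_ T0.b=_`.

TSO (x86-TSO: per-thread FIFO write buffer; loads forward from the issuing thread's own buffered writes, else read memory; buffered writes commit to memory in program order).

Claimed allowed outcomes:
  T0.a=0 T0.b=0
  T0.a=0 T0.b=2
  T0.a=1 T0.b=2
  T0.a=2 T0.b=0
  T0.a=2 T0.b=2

spurious: T0.a=2 T0.b=0

outcome vector order: (T0.a,T0.b)
TSO: 4 outcomes — {(0,0) (0,2) (1,2) (2,2)}
claimed∖TSO = {(2,0)}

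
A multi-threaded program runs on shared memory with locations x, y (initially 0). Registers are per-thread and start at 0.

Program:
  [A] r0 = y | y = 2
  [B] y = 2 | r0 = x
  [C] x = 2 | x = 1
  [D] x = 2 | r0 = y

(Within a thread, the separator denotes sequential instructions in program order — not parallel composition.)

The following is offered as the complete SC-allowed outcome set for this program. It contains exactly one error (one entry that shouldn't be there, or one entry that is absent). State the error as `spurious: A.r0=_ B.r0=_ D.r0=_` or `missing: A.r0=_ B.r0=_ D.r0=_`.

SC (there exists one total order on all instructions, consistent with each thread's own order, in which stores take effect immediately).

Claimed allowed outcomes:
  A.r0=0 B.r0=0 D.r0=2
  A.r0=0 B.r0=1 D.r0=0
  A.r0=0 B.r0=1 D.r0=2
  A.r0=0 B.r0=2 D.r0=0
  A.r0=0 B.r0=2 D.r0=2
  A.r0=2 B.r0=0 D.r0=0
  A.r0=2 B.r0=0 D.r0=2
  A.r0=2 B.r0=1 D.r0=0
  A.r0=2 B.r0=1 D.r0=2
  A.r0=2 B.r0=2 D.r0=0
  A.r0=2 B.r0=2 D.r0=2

outcome vector order: (A.r0,B.r0,D.r0)
SC: 10 outcomes — {<0 0 2> <0 1 0> <0 1 2> <0 2 0> <0 2 2> <2 0 2> <2 1 0> <2 1 2> <2 2 0> <2 2 2>}
claimed∖SC = {<2 0 0>}

spurious: A.r0=2 B.r0=0 D.r0=0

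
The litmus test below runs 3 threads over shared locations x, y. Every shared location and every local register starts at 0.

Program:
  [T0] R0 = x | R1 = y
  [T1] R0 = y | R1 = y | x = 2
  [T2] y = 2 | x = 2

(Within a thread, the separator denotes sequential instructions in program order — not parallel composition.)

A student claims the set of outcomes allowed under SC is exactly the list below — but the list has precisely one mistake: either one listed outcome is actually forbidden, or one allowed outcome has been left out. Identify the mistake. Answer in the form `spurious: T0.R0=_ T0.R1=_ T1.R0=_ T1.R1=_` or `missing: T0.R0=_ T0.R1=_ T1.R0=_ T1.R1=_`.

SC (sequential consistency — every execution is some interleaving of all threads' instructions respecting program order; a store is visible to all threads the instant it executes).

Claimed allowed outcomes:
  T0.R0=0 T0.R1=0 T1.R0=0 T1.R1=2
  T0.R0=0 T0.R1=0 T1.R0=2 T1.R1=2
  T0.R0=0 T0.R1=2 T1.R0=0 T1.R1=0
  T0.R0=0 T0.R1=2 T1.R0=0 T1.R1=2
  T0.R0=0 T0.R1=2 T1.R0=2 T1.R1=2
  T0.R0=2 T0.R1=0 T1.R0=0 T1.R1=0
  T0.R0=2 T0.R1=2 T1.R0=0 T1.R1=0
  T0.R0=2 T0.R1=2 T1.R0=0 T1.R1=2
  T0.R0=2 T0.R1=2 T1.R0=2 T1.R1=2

outcome vector order: (T0.R0,T0.R1,T1.R0,T1.R1)
SC (10): <0 0 0 0>, <0 0 0 2>, <0 0 2 2>, <0 2 0 0>, <0 2 0 2>, <0 2 2 2>, <2 0 0 0>, <2 2 0 0>, <2 2 0 2>, <2 2 2 2>
SC∖claimed = {<0 0 0 0>}

missing: T0.R0=0 T0.R1=0 T1.R0=0 T1.R1=0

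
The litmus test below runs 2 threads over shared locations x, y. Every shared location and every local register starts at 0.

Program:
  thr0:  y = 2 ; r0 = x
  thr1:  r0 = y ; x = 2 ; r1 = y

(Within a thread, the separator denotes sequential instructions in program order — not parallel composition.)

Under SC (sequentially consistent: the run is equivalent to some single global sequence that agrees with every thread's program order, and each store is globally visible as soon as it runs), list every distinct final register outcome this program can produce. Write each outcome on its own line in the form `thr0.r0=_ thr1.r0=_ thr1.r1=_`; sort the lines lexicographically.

thr0.r0=0 thr1.r0=0 thr1.r1=2
thr0.r0=0 thr1.r0=2 thr1.r1=2
thr0.r0=2 thr1.r0=0 thr1.r1=0
thr0.r0=2 thr1.r0=0 thr1.r1=2
thr0.r0=2 thr1.r0=2 thr1.r1=2

outcome vector order: (thr0.r0,thr1.r0,thr1.r1)
|SC outcomes| = 5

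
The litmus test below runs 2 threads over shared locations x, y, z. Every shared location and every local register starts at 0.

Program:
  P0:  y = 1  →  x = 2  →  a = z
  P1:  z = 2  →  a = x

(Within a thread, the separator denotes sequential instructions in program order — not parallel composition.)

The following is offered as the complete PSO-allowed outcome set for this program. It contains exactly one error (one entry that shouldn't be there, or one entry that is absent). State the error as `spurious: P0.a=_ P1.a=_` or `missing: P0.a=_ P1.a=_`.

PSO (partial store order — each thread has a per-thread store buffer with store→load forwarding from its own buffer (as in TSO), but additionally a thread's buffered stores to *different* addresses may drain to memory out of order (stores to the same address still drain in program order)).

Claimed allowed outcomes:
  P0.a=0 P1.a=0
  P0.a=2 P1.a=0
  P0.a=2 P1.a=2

outcome vector order: (P0.a,P1.a)
[PSO] allowed = {(0,0), (0,2), (2,0), (2,2)}
PSO∖claimed = {(0,2)}

missing: P0.a=0 P1.a=2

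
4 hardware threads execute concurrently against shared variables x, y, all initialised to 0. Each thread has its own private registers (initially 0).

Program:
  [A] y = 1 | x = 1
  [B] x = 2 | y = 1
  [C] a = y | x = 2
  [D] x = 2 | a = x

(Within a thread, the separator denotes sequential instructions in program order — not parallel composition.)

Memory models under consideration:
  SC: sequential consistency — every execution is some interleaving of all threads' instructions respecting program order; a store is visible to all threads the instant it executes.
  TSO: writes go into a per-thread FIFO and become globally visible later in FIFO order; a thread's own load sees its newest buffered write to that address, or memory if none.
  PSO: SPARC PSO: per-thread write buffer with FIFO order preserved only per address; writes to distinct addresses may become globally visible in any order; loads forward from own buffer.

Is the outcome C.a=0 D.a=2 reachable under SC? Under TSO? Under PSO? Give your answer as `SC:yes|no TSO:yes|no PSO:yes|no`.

SC:yes TSO:yes PSO:yes

outcome vector order: (C.a,D.a)
SC: 4 outcomes — {0/1 0/2 1/1 1/2}
TSO: 4 outcomes — {0/1 0/2 1/1 1/2}
PSO: 4 outcomes — {0/1 0/2 1/1 1/2}
target 0/2 ∈ {SC,TSO,PSO}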